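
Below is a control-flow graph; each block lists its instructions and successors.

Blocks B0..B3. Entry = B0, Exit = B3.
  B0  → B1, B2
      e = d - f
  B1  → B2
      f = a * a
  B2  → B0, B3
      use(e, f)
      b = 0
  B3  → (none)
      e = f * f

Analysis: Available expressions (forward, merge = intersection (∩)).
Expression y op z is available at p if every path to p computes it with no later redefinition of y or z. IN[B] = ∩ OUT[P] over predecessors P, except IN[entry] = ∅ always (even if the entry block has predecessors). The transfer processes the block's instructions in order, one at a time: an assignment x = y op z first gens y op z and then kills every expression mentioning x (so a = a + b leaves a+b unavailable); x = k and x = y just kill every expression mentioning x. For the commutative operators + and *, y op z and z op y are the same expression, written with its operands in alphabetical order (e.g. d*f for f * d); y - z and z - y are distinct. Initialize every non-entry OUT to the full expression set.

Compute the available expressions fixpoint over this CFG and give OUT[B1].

Converged values:
  B0:   IN={}   OUT={d-f}
  B1:   IN={d-f}   OUT={a*a}
  B2:   IN={}   OUT={}
  B3:   IN={}   OUT={f*f}

Merge at B1: IN[B1] = OUT[B0] = {d-f}
Applying B1's transfer function to that IN value gives OUT[B1] (row B1 above).

Answer: {a*a}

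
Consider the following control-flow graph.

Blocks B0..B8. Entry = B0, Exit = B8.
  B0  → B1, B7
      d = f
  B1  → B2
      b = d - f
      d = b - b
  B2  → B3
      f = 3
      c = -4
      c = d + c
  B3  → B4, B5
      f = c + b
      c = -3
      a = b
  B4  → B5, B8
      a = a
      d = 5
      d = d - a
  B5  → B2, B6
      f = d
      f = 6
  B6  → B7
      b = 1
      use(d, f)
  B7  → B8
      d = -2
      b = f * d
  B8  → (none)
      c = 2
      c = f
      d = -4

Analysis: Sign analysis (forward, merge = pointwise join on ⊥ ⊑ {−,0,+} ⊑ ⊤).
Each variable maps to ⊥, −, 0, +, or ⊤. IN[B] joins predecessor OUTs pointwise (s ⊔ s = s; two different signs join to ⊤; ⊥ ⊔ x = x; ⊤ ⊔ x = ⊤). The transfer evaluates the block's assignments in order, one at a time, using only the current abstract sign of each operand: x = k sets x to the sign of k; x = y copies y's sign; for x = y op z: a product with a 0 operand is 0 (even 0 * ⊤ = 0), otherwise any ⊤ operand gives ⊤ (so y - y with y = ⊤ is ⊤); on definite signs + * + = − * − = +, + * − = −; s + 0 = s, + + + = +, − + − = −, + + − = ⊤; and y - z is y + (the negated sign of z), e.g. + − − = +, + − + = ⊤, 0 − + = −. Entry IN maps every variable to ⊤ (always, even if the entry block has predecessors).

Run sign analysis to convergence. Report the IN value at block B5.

Fixpoint table:
  B0:  IN=(all ⊤)  OUT=(all ⊤)
  B1:  IN=(all ⊤)  OUT=(all ⊤)
  B2:  IN=(all ⊤)  OUT={f:+; rest ⊤}
  B3:  IN={f:+; rest ⊤}  OUT={c:-; rest ⊤}
  B4:  IN={c:-; rest ⊤}  OUT={c:-; rest ⊤}
  B5:  IN={c:-; rest ⊤}  OUT={c:-, f:+; rest ⊤}
  B6:  IN={c:-, f:+; rest ⊤}  OUT={b:+, c:-, f:+; rest ⊤}
  B7:  IN=(all ⊤)  OUT={d:-; rest ⊤}
  B8:  IN=(all ⊤)  OUT={d:-; rest ⊤}

Merge at B5: IN[B5] = OUT[B3] ⊔ OUT[B4] = {a: ⊤, b: ⊤, c: -, d: ⊤, e: ⊤, f: ⊤}

Answer: {a: ⊤, b: ⊤, c: -, d: ⊤, e: ⊤, f: ⊤}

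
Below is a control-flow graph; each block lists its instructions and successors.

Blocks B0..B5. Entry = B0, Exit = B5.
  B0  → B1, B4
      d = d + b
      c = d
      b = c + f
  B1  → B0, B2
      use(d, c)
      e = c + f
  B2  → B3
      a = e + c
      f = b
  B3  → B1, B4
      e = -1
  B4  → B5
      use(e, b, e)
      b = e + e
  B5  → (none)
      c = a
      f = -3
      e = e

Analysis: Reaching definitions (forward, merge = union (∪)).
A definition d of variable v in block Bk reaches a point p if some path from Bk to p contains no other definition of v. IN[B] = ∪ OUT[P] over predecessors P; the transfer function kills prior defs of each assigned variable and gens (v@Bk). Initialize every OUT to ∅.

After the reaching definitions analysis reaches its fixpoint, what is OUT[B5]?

Answer: {a@B2, b@B4, c@B5, d@B0, e@B5, f@B5}

Trace:
Converged values:
  B0:  IN={a@B2, b@B0, c@B0, d@B0, e@B1, f@B2}  OUT={a@B2, b@B0, c@B0, d@B0, e@B1, f@B2}
  B1:  IN={a@B2, b@B0, c@B0, d@B0, e@B1, e@B3, f@B2}  OUT={a@B2, b@B0, c@B0, d@B0, e@B1, f@B2}
  B2:  IN={a@B2, b@B0, c@B0, d@B0, e@B1, f@B2}  OUT={a@B2, b@B0, c@B0, d@B0, e@B1, f@B2}
  B3:  IN={a@B2, b@B0, c@B0, d@B0, e@B1, f@B2}  OUT={a@B2, b@B0, c@B0, d@B0, e@B3, f@B2}
  B4:  IN={a@B2, b@B0, c@B0, d@B0, e@B1, e@B3, f@B2}  OUT={a@B2, b@B4, c@B0, d@B0, e@B1, e@B3, f@B2}
  B5:  IN={a@B2, b@B4, c@B0, d@B0, e@B1, e@B3, f@B2}  OUT={a@B2, b@B4, c@B5, d@B0, e@B5, f@B5}

Merge at B5: IN[B5] = OUT[B4] = {a@B2, b@B4, c@B0, d@B0, e@B1, e@B3, f@B2}
Applying B5's transfer function to that IN value gives OUT[B5] (row B5 above).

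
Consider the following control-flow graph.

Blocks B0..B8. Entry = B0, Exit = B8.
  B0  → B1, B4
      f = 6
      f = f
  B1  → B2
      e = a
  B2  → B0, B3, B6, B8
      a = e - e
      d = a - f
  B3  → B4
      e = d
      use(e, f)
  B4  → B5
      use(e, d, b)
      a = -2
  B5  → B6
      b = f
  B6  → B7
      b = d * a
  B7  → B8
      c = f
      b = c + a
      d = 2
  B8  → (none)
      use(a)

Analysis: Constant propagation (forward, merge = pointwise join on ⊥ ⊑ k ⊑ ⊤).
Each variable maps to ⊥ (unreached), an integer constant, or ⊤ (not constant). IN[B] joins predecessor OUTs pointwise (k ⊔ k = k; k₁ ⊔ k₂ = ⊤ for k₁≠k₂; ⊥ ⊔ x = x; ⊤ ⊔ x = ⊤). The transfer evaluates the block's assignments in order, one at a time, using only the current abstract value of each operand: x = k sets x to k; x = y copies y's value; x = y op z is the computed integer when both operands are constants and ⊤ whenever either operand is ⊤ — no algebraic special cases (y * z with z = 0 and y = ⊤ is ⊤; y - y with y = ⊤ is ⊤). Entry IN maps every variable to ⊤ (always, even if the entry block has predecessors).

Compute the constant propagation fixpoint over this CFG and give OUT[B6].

Answer: {a: ⊤, b: ⊤, c: ⊤, d: ⊤, e: ⊤, f: 6}

Working:
Converged values:
  B0:   IN=(all ⊤)   OUT={f:6; rest ⊤}
  B1:   IN={f:6; rest ⊤}   OUT={f:6; rest ⊤}
  B2:   IN={f:6; rest ⊤}   OUT={f:6; rest ⊤}
  B3:   IN={f:6; rest ⊤}   OUT={f:6; rest ⊤}
  B4:   IN={f:6; rest ⊤}   OUT={a:-2, f:6; rest ⊤}
  B5:   IN={a:-2, f:6; rest ⊤}   OUT={a:-2, b:6, f:6; rest ⊤}
  B6:   IN={f:6; rest ⊤}   OUT={f:6; rest ⊤}
  B7:   IN={f:6; rest ⊤}   OUT={c:6, d:2, f:6; rest ⊤}
  B8:   IN={f:6; rest ⊤}   OUT={f:6; rest ⊤}

Merge at B6: IN[B6] = OUT[B2] ⊔ OUT[B5] = {a: ⊤, b: ⊤, c: ⊤, d: ⊤, e: ⊤, f: 6}
Applying B6's transfer function to that IN value gives OUT[B6] (row B6 above).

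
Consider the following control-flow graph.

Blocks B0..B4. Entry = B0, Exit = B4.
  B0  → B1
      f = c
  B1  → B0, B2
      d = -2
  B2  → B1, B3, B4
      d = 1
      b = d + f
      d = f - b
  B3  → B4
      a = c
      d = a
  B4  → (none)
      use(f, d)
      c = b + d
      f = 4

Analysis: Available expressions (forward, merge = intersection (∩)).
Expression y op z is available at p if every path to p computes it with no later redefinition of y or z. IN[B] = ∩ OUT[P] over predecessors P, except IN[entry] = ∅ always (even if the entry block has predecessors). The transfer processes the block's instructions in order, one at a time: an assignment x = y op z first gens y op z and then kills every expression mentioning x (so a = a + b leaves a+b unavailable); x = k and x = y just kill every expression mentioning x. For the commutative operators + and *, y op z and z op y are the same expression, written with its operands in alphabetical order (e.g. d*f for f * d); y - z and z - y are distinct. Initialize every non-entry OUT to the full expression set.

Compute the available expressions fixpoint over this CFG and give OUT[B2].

Answer: {f-b}

Trace:
Converged values:
  B0:   IN={}   OUT={}
  B1:   IN={}   OUT={}
  B2:   IN={}   OUT={f-b}
  B3:   IN={f-b}   OUT={f-b}
  B4:   IN={f-b}   OUT={b+d}

Merge at B2: IN[B2] = OUT[B1] = {}
Applying B2's transfer function to that IN value gives OUT[B2] (row B2 above).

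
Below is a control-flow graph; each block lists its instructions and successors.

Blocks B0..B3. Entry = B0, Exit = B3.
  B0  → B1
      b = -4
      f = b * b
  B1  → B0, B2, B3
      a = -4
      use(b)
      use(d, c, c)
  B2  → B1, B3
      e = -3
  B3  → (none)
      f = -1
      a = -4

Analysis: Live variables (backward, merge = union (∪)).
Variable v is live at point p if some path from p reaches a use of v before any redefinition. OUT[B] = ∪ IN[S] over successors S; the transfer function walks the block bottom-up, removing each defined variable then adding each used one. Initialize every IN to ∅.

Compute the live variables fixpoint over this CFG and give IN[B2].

Fixpoint table:
  B0: | IN={c, d} | OUT={b, c, d}
  B1: | IN={b, c, d} | OUT={b, c, d}
  B2: | IN={b, c, d} | OUT={b, c, d}
  B3: | IN={} | OUT={}

Merge at B2: OUT[B2] = IN[B1] ⊔ IN[B3] = {b, c, d}
Applying B2's transfer function to that OUT value gives IN[B2] (row B2 above).

Answer: {b, c, d}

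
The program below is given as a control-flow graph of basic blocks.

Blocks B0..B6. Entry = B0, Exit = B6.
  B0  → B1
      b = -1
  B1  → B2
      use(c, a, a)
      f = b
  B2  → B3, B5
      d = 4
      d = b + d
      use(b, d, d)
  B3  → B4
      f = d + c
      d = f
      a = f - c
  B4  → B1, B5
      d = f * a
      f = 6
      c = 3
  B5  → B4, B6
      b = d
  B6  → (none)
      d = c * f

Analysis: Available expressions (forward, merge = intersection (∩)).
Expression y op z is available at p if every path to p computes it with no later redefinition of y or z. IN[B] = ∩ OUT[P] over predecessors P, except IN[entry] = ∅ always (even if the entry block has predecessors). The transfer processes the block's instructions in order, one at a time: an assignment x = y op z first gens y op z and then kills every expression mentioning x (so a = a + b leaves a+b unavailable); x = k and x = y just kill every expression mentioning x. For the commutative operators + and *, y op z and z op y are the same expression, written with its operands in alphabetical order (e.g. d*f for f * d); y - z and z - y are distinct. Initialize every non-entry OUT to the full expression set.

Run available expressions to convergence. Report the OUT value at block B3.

Converged values:
  B0:   IN={}   OUT={}
  B1:   IN={}   OUT={}
  B2:   IN={}   OUT={}
  B3:   IN={}   OUT={f-c}
  B4:   IN={}   OUT={}
  B5:   IN={}   OUT={}
  B6:   IN={}   OUT={c*f}

Merge at B3: IN[B3] = OUT[B2] = {}
Applying B3's transfer function to that IN value gives OUT[B3] (row B3 above).

Answer: {f-c}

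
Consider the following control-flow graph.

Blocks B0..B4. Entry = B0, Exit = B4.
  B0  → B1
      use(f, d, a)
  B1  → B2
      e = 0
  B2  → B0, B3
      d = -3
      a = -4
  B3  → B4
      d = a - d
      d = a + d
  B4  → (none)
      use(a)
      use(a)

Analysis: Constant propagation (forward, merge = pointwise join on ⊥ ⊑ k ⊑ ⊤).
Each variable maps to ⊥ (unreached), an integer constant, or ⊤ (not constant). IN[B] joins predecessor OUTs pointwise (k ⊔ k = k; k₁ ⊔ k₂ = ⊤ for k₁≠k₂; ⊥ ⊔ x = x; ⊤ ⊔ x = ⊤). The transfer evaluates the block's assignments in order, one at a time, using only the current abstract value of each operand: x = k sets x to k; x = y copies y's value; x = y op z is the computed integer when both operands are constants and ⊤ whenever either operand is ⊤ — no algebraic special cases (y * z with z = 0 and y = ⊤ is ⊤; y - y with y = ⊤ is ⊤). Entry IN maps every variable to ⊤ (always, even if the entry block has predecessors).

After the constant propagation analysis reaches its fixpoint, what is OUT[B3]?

Per-block solution:
  B0:   IN=(all ⊤)   OUT=(all ⊤)
  B1:   IN=(all ⊤)   OUT={e:0; rest ⊤}
  B2:   IN={e:0; rest ⊤}   OUT={a:-4, d:-3, e:0; rest ⊤}
  B3:   IN={a:-4, d:-3, e:0; rest ⊤}   OUT={a:-4, d:-5, e:0; rest ⊤}
  B4:   IN={a:-4, d:-5, e:0; rest ⊤}   OUT={a:-4, d:-5, e:0; rest ⊤}

Merge at B3: IN[B3] = OUT[B2] = {a: -4, b: ⊤, c: ⊤, d: -3, e: 0, f: ⊤}
Applying B3's transfer function to that IN value gives OUT[B3] (row B3 above).

Answer: {a: -4, b: ⊤, c: ⊤, d: -5, e: 0, f: ⊤}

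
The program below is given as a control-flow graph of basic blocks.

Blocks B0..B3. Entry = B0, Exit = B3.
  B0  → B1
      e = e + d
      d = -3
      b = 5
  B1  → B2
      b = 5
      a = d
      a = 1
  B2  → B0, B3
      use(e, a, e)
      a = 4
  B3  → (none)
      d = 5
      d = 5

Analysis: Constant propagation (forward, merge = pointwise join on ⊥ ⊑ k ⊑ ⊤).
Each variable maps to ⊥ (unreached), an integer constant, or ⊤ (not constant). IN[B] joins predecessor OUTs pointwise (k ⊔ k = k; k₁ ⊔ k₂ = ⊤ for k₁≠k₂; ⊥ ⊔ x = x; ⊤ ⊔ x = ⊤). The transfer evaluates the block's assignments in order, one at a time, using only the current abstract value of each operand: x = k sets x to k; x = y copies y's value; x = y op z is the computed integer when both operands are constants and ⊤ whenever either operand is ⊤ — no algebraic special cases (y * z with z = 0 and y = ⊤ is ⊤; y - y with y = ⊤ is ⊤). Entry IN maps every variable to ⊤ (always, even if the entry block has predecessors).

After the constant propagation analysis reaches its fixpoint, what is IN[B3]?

Converged values:
  B0:  IN=(all ⊤)  OUT={b:5, d:-3; rest ⊤}
  B1:  IN={b:5, d:-3; rest ⊤}  OUT={a:1, b:5, d:-3; rest ⊤}
  B2:  IN={a:1, b:5, d:-3; rest ⊤}  OUT={a:4, b:5, d:-3; rest ⊤}
  B3:  IN={a:4, b:5, d:-3; rest ⊤}  OUT={a:4, b:5, d:5; rest ⊤}

Merge at B3: IN[B3] = OUT[B2] = {a: 4, b: 5, c: ⊤, d: -3, e: ⊤, f: ⊤}

Answer: {a: 4, b: 5, c: ⊤, d: -3, e: ⊤, f: ⊤}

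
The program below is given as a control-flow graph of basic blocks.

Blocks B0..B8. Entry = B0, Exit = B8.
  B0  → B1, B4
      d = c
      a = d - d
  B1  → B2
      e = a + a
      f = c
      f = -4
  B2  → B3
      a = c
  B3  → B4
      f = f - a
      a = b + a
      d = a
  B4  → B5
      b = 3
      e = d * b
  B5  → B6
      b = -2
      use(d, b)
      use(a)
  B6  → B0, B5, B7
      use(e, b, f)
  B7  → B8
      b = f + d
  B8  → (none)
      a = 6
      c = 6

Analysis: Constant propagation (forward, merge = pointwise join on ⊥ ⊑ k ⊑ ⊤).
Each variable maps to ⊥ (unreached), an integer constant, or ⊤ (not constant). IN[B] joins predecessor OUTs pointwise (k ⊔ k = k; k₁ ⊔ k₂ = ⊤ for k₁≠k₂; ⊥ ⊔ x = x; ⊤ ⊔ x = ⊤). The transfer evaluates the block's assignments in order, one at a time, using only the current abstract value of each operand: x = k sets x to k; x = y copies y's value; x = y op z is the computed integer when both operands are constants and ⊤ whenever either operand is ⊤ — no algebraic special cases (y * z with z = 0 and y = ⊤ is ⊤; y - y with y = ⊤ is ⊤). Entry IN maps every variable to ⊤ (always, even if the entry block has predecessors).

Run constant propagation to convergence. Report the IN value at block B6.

Answer: {a: ⊤, b: -2, c: ⊤, d: ⊤, e: ⊤, f: ⊤}

Derivation:
Fixpoint table:
  B0:  IN=(all ⊤)  OUT=(all ⊤)
  B1:  IN=(all ⊤)  OUT={f:-4; rest ⊤}
  B2:  IN={f:-4; rest ⊤}  OUT={f:-4; rest ⊤}
  B3:  IN={f:-4; rest ⊤}  OUT=(all ⊤)
  B4:  IN=(all ⊤)  OUT={b:3; rest ⊤}
  B5:  IN=(all ⊤)  OUT={b:-2; rest ⊤}
  B6:  IN={b:-2; rest ⊤}  OUT={b:-2; rest ⊤}
  B7:  IN={b:-2; rest ⊤}  OUT=(all ⊤)
  B8:  IN=(all ⊤)  OUT={a:6, c:6; rest ⊤}

Merge at B6: IN[B6] = OUT[B5] = {a: ⊤, b: -2, c: ⊤, d: ⊤, e: ⊤, f: ⊤}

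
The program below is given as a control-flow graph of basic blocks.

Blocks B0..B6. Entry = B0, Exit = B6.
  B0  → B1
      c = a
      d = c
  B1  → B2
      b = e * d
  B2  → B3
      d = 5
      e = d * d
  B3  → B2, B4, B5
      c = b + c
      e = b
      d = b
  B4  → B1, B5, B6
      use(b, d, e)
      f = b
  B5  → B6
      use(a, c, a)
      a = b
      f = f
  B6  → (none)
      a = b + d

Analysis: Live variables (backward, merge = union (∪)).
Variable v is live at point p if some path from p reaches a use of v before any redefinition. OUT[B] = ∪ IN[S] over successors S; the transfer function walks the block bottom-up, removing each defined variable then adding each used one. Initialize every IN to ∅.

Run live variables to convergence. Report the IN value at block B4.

Answer: {a, b, c, d, e}

Trace:
Converged values:
  B0: | IN={a, e, f} | OUT={a, c, d, e, f}
  B1: | IN={a, c, d, e, f} | OUT={a, b, c, f}
  B2: | IN={a, b, c, f} | OUT={a, b, c, f}
  B3: | IN={a, b, c, f} | OUT={a, b, c, d, e, f}
  B4: | IN={a, b, c, d, e} | OUT={a, b, c, d, e, f}
  B5: | IN={a, b, c, d, f} | OUT={b, d}
  B6: | IN={b, d} | OUT={}

Merge at B4: OUT[B4] = IN[B1] ⊔ IN[B5] ⊔ IN[B6] = {a, b, c, d, e, f}
Applying B4's transfer function to that OUT value gives IN[B4] (row B4 above).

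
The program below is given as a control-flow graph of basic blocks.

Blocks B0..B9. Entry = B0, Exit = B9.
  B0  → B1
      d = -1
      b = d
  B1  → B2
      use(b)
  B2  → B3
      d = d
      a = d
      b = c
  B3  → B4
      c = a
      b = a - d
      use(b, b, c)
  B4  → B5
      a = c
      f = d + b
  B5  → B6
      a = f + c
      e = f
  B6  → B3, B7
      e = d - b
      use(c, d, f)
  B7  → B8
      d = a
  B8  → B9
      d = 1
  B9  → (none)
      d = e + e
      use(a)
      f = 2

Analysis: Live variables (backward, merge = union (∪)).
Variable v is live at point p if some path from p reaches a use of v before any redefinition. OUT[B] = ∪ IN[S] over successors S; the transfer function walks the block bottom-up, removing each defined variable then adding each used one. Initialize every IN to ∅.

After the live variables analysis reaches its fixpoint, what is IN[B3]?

Answer: {a, d}

Working:
Fixpoint table:
  B0:  IN={c}  OUT={b, c, d}
  B1:  IN={b, c, d}  OUT={c, d}
  B2:  IN={c, d}  OUT={a, d}
  B3:  IN={a, d}  OUT={b, c, d}
  B4:  IN={b, c, d}  OUT={b, c, d, f}
  B5:  IN={b, c, d, f}  OUT={a, b, c, d, f}
  B6:  IN={a, b, c, d, f}  OUT={a, d, e}
  B7:  IN={a, e}  OUT={a, e}
  B8:  IN={a, e}  OUT={a, e}
  B9:  IN={a, e}  OUT={}

Merge at B3: OUT[B3] = IN[B4] = {b, c, d}
Applying B3's transfer function to that OUT value gives IN[B3] (row B3 above).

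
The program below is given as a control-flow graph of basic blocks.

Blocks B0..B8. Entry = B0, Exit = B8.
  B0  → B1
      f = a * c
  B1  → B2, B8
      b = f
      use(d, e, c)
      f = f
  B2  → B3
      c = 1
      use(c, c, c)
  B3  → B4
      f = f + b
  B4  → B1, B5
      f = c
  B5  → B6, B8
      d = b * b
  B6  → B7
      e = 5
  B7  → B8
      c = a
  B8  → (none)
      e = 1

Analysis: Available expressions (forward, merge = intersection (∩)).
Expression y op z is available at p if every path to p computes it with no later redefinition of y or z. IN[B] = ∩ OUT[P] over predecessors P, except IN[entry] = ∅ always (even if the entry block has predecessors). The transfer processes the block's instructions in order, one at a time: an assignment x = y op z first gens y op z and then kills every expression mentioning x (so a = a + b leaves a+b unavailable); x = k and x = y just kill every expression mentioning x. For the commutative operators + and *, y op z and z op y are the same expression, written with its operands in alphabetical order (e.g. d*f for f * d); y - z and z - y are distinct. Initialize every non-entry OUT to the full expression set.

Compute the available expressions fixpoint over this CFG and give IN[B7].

Answer: {b*b}

Derivation:
Per-block solution:
  B0: | IN={} | OUT={a*c}
  B1: | IN={} | OUT={}
  B2: | IN={} | OUT={}
  B3: | IN={} | OUT={}
  B4: | IN={} | OUT={}
  B5: | IN={} | OUT={b*b}
  B6: | IN={b*b} | OUT={b*b}
  B7: | IN={b*b} | OUT={b*b}
  B8: | IN={} | OUT={}

Merge at B7: IN[B7] = OUT[B6] = {b*b}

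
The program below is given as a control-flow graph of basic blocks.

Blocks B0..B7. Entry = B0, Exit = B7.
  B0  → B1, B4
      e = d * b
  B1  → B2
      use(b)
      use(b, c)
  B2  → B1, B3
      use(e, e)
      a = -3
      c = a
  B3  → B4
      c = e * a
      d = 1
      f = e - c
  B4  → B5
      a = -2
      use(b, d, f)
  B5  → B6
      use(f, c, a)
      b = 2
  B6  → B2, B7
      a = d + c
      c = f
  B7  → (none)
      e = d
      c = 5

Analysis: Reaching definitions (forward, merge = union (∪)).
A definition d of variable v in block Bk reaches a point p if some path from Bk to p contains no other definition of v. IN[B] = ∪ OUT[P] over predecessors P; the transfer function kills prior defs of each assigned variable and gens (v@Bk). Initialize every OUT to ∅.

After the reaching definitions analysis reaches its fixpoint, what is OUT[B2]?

Fixpoint table:
  B0: | IN={} | OUT={e@B0}
  B1: | IN={a@B2, b@B5, c@B2, d@B3, e@B0, f@B3} | OUT={a@B2, b@B5, c@B2, d@B3, e@B0, f@B3}
  B2: | IN={a@B2, a@B6, b@B5, c@B2, c@B6, d@B3, e@B0, f@B3} | OUT={a@B2, b@B5, c@B2, d@B3, e@B0, f@B3}
  B3: | IN={a@B2, b@B5, c@B2, d@B3, e@B0, f@B3} | OUT={a@B2, b@B5, c@B3, d@B3, e@B0, f@B3}
  B4: | IN={a@B2, b@B5, c@B3, d@B3, e@B0, f@B3} | OUT={a@B4, b@B5, c@B3, d@B3, e@B0, f@B3}
  B5: | IN={a@B4, b@B5, c@B3, d@B3, e@B0, f@B3} | OUT={a@B4, b@B5, c@B3, d@B3, e@B0, f@B3}
  B6: | IN={a@B4, b@B5, c@B3, d@B3, e@B0, f@B3} | OUT={a@B6, b@B5, c@B6, d@B3, e@B0, f@B3}
  B7: | IN={a@B6, b@B5, c@B6, d@B3, e@B0, f@B3} | OUT={a@B6, b@B5, c@B7, d@B3, e@B7, f@B3}

Merge at B2: IN[B2] = OUT[B1] ⊔ OUT[B6] = {a@B2, a@B6, b@B5, c@B2, c@B6, d@B3, e@B0, f@B3}
Applying B2's transfer function to that IN value gives OUT[B2] (row B2 above).

Answer: {a@B2, b@B5, c@B2, d@B3, e@B0, f@B3}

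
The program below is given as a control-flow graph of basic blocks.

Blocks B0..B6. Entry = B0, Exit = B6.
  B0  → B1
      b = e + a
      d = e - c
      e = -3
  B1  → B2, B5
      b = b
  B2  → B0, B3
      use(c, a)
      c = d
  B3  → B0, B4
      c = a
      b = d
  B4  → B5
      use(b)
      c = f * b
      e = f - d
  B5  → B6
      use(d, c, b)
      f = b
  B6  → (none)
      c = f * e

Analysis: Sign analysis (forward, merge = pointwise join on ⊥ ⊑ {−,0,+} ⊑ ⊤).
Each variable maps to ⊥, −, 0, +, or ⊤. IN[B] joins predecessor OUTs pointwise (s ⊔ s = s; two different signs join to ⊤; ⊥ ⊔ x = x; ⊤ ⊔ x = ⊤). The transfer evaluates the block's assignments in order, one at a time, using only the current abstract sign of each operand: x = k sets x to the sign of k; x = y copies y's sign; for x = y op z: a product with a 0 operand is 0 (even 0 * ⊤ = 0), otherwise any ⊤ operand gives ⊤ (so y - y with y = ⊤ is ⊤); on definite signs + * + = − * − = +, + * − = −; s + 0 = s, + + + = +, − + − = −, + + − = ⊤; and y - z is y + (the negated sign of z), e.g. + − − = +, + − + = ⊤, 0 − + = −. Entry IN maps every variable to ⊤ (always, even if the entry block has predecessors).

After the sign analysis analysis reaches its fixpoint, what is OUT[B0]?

Answer: {a: ⊤, b: ⊤, c: ⊤, d: ⊤, e: -, f: ⊤}

Derivation:
Per-block solution:
  B0:   IN=(all ⊤)   OUT={e:-; rest ⊤}
  B1:   IN={e:-; rest ⊤}   OUT={e:-; rest ⊤}
  B2:   IN={e:-; rest ⊤}   OUT={e:-; rest ⊤}
  B3:   IN={e:-; rest ⊤}   OUT={e:-; rest ⊤}
  B4:   IN={e:-; rest ⊤}   OUT=(all ⊤)
  B5:   IN=(all ⊤)   OUT=(all ⊤)
  B6:   IN=(all ⊤)   OUT=(all ⊤)

Merge at B0 (entry node, so the boundary value (all ⊤) is joined with the incoming edge(s)): IN[B0] = (all ⊤) ⊔ OUT[B2] ⊔ OUT[B3] = {a: ⊤, b: ⊤, c: ⊤, d: ⊤, e: ⊤, f: ⊤}
Applying B0's transfer function to that IN value gives OUT[B0] (row B0 above).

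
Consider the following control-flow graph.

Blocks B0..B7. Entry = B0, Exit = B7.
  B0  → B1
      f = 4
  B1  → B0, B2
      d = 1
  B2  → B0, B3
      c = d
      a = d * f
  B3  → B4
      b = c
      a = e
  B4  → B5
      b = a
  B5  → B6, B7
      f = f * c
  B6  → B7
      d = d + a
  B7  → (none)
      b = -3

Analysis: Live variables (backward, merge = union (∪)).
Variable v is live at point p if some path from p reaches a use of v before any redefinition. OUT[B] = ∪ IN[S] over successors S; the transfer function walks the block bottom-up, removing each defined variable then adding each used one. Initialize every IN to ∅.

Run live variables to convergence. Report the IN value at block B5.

Per-block solution:
  B0:   IN={e}   OUT={e, f}
  B1:   IN={e, f}   OUT={d, e, f}
  B2:   IN={d, e, f}   OUT={c, d, e, f}
  B3:   IN={c, d, e, f}   OUT={a, c, d, f}
  B4:   IN={a, c, d, f}   OUT={a, c, d, f}
  B5:   IN={a, c, d, f}   OUT={a, d}
  B6:   IN={a, d}   OUT={}
  B7:   IN={}   OUT={}

Merge at B5: OUT[B5] = IN[B6] ⊔ IN[B7] = {a, d}
Applying B5's transfer function to that OUT value gives IN[B5] (row B5 above).

Answer: {a, c, d, f}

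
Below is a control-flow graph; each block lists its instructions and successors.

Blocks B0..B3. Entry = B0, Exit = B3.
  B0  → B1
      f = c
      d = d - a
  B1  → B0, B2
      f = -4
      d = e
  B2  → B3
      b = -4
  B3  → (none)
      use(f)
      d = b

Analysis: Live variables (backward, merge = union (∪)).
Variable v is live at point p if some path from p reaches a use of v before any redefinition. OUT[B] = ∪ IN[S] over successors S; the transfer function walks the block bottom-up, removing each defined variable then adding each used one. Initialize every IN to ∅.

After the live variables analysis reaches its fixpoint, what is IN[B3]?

Answer: {b, f}

Trace:
Per-block solution:
  B0: | IN={a, c, d, e} | OUT={a, c, e}
  B1: | IN={a, c, e} | OUT={a, c, d, e, f}
  B2: | IN={f} | OUT={b, f}
  B3: | IN={b, f} | OUT={}

B3 is the boundary node: OUT[B3] = {}
Applying B3's transfer function to that OUT value gives IN[B3] (row B3 above).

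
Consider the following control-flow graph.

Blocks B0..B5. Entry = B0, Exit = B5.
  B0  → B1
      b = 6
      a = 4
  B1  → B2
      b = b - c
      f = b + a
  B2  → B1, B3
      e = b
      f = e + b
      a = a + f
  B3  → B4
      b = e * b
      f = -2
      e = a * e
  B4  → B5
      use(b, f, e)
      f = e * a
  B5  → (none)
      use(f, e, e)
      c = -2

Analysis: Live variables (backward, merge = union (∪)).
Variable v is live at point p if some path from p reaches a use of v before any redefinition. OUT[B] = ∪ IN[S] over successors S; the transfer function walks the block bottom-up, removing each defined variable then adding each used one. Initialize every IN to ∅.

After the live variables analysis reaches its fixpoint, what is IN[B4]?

Per-block solution:
  B0:   IN={c}   OUT={a, b, c}
  B1:   IN={a, b, c}   OUT={a, b, c}
  B2:   IN={a, b, c}   OUT={a, b, c, e}
  B3:   IN={a, b, e}   OUT={a, b, e, f}
  B4:   IN={a, b, e, f}   OUT={e, f}
  B5:   IN={e, f}   OUT={}

Merge at B4: OUT[B4] = IN[B5] = {e, f}
Applying B4's transfer function to that OUT value gives IN[B4] (row B4 above).

Answer: {a, b, e, f}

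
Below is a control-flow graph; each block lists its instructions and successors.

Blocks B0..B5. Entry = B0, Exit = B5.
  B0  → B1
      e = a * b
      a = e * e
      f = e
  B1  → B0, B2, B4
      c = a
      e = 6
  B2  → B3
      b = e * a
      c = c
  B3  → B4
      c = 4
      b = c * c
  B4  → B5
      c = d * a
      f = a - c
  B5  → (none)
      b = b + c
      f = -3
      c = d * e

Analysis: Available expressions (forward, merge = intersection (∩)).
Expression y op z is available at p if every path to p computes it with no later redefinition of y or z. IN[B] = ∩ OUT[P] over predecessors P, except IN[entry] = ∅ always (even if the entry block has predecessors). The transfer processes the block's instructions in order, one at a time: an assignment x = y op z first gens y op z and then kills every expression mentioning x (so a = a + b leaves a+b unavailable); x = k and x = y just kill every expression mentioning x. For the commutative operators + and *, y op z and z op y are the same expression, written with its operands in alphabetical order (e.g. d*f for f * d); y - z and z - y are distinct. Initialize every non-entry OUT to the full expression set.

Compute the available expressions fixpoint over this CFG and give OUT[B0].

Per-block solution:
  B0:  IN={}  OUT={e*e}
  B1:  IN={e*e}  OUT={}
  B2:  IN={}  OUT={a*e}
  B3:  IN={a*e}  OUT={a*e, c*c}
  B4:  IN={}  OUT={a*d, a-c}
  B5:  IN={a*d, a-c}  OUT={a*d, d*e}

Merge at B0 (entry node, so the boundary value {} is joined with the incoming edge(s)): IN[B0] = {} ∩ OUT[B1] = {}
Applying B0's transfer function to that IN value gives OUT[B0] (row B0 above).

Answer: {e*e}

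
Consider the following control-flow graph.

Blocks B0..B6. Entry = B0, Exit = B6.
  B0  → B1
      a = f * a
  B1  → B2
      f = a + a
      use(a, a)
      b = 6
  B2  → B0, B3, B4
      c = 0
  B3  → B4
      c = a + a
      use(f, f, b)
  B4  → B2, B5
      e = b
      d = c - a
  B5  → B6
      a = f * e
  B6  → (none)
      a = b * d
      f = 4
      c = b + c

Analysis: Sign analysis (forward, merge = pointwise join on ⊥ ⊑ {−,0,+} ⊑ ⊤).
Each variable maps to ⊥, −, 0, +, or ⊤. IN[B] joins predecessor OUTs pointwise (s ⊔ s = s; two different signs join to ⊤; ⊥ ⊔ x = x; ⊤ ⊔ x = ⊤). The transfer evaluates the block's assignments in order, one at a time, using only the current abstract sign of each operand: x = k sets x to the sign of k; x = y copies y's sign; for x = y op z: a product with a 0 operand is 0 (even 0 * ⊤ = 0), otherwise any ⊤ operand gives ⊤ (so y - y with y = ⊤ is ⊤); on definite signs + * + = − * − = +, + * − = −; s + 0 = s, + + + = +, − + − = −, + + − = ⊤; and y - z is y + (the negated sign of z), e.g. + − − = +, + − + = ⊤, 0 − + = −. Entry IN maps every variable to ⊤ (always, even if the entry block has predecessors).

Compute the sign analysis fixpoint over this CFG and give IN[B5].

Answer: {a: ⊤, b: +, c: ⊤, d: ⊤, e: +, f: ⊤}

Derivation:
Converged values:
  B0:   IN=(all ⊤)   OUT=(all ⊤)
  B1:   IN=(all ⊤)   OUT={b:+; rest ⊤}
  B2:   IN={b:+; rest ⊤}   OUT={b:+, c:0; rest ⊤}
  B3:   IN={b:+, c:0; rest ⊤}   OUT={b:+; rest ⊤}
  B4:   IN={b:+; rest ⊤}   OUT={b:+, e:+; rest ⊤}
  B5:   IN={b:+, e:+; rest ⊤}   OUT={b:+, e:+; rest ⊤}
  B6:   IN={b:+, e:+; rest ⊤}   OUT={b:+, e:+, f:+; rest ⊤}

Merge at B5: IN[B5] = OUT[B4] = {a: ⊤, b: +, c: ⊤, d: ⊤, e: +, f: ⊤}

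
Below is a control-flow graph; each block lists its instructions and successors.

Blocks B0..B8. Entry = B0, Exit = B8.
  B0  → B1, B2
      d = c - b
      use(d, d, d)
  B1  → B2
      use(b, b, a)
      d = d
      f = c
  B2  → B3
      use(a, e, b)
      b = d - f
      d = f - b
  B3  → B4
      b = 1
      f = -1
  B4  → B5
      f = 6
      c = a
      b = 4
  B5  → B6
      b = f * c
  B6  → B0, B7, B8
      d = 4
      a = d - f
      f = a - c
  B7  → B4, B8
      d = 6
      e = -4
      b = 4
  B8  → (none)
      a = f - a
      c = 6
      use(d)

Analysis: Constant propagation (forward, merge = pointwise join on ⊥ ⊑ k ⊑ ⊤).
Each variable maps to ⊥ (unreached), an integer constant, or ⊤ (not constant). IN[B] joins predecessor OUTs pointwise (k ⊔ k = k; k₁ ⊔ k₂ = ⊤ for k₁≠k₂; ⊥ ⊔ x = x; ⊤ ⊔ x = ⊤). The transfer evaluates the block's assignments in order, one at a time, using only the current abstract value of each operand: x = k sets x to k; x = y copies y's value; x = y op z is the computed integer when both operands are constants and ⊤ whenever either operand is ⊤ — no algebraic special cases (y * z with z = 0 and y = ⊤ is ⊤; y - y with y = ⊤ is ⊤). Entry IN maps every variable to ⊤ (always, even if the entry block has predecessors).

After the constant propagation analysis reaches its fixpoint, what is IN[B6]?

Answer: {a: ⊤, b: ⊤, c: ⊤, d: ⊤, e: ⊤, f: 6}

Working:
Per-block solution:
  B0:  IN=(all ⊤)  OUT=(all ⊤)
  B1:  IN=(all ⊤)  OUT=(all ⊤)
  B2:  IN=(all ⊤)  OUT=(all ⊤)
  B3:  IN=(all ⊤)  OUT={b:1, f:-1; rest ⊤}
  B4:  IN=(all ⊤)  OUT={b:4, f:6; rest ⊤}
  B5:  IN={b:4, f:6; rest ⊤}  OUT={f:6; rest ⊤}
  B6:  IN={f:6; rest ⊤}  OUT={a:-2, d:4; rest ⊤}
  B7:  IN={a:-2, d:4; rest ⊤}  OUT={a:-2, b:4, d:6, e:-4; rest ⊤}
  B8:  IN={a:-2; rest ⊤}  OUT={c:6; rest ⊤}

Merge at B6: IN[B6] = OUT[B5] = {a: ⊤, b: ⊤, c: ⊤, d: ⊤, e: ⊤, f: 6}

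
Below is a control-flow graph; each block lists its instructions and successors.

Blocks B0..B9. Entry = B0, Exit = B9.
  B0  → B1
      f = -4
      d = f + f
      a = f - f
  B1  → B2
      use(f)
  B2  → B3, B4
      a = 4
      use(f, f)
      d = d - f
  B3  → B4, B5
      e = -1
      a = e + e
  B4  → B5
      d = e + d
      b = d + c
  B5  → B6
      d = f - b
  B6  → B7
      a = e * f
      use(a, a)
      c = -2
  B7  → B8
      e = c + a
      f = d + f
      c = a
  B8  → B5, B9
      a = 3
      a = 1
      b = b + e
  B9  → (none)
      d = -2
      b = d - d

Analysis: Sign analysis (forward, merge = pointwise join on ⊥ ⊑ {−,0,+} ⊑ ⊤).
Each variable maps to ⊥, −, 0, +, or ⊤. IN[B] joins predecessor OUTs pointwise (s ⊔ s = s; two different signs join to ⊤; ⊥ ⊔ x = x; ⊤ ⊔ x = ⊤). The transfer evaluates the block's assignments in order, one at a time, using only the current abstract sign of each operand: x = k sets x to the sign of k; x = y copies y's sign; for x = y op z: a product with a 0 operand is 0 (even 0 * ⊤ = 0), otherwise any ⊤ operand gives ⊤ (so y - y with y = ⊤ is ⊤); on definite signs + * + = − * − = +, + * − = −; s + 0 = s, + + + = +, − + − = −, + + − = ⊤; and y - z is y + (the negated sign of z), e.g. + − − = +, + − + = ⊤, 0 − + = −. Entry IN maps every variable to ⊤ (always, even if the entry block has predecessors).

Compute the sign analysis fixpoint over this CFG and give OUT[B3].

Answer: {a: -, b: ⊤, c: ⊤, d: ⊤, e: -, f: -}

Working:
Converged values:
  B0:  IN=(all ⊤)  OUT={d:-, f:-; rest ⊤}
  B1:  IN={d:-, f:-; rest ⊤}  OUT={d:-, f:-; rest ⊤}
  B2:  IN={d:-, f:-; rest ⊤}  OUT={a:+, f:-; rest ⊤}
  B3:  IN={a:+, f:-; rest ⊤}  OUT={a:-, e:-, f:-; rest ⊤}
  B4:  IN={f:-; rest ⊤}  OUT={f:-; rest ⊤}
  B5:  IN=(all ⊤)  OUT=(all ⊤)
  B6:  IN=(all ⊤)  OUT={c:-; rest ⊤}
  B7:  IN={c:-; rest ⊤}  OUT=(all ⊤)
  B8:  IN=(all ⊤)  OUT={a:+; rest ⊤}
  B9:  IN={a:+; rest ⊤}  OUT={a:+, d:-; rest ⊤}

Merge at B3: IN[B3] = OUT[B2] = {a: +, b: ⊤, c: ⊤, d: ⊤, e: ⊤, f: -}
Applying B3's transfer function to that IN value gives OUT[B3] (row B3 above).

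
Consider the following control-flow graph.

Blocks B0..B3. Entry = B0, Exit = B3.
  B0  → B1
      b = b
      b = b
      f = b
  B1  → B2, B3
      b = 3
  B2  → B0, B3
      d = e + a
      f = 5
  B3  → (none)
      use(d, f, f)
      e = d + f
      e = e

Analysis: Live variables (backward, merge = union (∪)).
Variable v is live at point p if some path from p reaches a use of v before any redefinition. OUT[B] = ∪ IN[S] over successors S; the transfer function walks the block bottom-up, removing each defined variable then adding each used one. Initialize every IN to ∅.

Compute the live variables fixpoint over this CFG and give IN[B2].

Per-block solution:
  B0:  IN={a, b, d, e}  OUT={a, d, e, f}
  B1:  IN={a, d, e, f}  OUT={a, b, d, e, f}
  B2:  IN={a, b, e}  OUT={a, b, d, e, f}
  B3:  IN={d, f}  OUT={}

Merge at B2: OUT[B2] = IN[B0] ⊔ IN[B3] = {a, b, d, e, f}
Applying B2's transfer function to that OUT value gives IN[B2] (row B2 above).

Answer: {a, b, e}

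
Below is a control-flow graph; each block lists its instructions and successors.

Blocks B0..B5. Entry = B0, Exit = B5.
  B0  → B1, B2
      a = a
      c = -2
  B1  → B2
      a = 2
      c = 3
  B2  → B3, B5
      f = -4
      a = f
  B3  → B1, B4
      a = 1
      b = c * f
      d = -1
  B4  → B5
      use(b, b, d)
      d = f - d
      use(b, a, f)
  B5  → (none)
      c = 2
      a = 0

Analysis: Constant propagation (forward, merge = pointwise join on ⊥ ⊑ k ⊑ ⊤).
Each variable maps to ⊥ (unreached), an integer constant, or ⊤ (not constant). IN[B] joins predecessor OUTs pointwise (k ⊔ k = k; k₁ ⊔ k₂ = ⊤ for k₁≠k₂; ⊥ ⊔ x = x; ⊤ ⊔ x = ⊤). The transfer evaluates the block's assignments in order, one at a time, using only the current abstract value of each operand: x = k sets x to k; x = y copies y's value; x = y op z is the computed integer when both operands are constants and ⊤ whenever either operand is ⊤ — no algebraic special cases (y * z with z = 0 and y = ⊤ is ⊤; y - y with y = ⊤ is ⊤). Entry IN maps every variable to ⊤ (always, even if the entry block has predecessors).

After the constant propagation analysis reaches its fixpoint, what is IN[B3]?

Fixpoint table:
  B0: | IN=(all ⊤) | OUT={c:-2; rest ⊤}
  B1: | IN=(all ⊤) | OUT={a:2, c:3; rest ⊤}
  B2: | IN=(all ⊤) | OUT={a:-4, f:-4; rest ⊤}
  B3: | IN={a:-4, f:-4; rest ⊤} | OUT={a:1, d:-1, f:-4; rest ⊤}
  B4: | IN={a:1, d:-1, f:-4; rest ⊤} | OUT={a:1, d:-3, f:-4; rest ⊤}
  B5: | IN={f:-4; rest ⊤} | OUT={a:0, c:2, f:-4; rest ⊤}

Merge at B3: IN[B3] = OUT[B2] = {a: -4, b: ⊤, c: ⊤, d: ⊤, e: ⊤, f: -4}

Answer: {a: -4, b: ⊤, c: ⊤, d: ⊤, e: ⊤, f: -4}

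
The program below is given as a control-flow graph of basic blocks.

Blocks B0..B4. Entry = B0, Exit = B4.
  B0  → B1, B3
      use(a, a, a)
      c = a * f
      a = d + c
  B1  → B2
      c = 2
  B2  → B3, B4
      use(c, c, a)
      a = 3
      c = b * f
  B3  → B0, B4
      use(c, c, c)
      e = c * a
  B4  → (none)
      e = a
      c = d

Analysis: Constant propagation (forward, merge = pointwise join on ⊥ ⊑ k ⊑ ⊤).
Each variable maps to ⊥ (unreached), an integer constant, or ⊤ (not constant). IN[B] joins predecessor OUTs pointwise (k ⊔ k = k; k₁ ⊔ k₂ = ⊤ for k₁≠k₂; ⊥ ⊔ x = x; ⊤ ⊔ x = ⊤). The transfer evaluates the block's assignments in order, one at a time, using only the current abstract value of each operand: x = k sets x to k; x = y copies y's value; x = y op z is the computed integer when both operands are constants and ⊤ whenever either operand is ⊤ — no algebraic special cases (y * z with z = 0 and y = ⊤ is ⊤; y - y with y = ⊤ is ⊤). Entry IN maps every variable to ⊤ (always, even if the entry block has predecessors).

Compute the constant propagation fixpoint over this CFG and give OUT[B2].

Answer: {a: 3, b: ⊤, c: ⊤, d: ⊤, e: ⊤, f: ⊤}

Derivation:
Converged values:
  B0:  IN=(all ⊤)  OUT=(all ⊤)
  B1:  IN=(all ⊤)  OUT={c:2; rest ⊤}
  B2:  IN={c:2; rest ⊤}  OUT={a:3; rest ⊤}
  B3:  IN=(all ⊤)  OUT=(all ⊤)
  B4:  IN=(all ⊤)  OUT=(all ⊤)

Merge at B2: IN[B2] = OUT[B1] = {a: ⊤, b: ⊤, c: 2, d: ⊤, e: ⊤, f: ⊤}
Applying B2's transfer function to that IN value gives OUT[B2] (row B2 above).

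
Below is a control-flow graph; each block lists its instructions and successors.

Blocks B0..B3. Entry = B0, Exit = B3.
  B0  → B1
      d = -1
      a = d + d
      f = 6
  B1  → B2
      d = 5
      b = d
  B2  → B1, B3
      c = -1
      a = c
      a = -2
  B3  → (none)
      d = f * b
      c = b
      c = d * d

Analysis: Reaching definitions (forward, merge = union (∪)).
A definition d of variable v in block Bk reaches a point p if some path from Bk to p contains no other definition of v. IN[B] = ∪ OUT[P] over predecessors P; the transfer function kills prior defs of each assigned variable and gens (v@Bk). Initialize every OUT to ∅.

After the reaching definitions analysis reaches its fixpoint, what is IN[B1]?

Per-block solution:
  B0:   IN={}   OUT={a@B0, d@B0, f@B0}
  B1:   IN={a@B0, a@B2, b@B1, c@B2, d@B0, d@B1, f@B0}   OUT={a@B0, a@B2, b@B1, c@B2, d@B1, f@B0}
  B2:   IN={a@B0, a@B2, b@B1, c@B2, d@B1, f@B0}   OUT={a@B2, b@B1, c@B2, d@B1, f@B0}
  B3:   IN={a@B2, b@B1, c@B2, d@B1, f@B0}   OUT={a@B2, b@B1, c@B3, d@B3, f@B0}

Merge at B1: IN[B1] = OUT[B0] ⊔ OUT[B2] = {a@B0, a@B2, b@B1, c@B2, d@B0, d@B1, f@B0}

Answer: {a@B0, a@B2, b@B1, c@B2, d@B0, d@B1, f@B0}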